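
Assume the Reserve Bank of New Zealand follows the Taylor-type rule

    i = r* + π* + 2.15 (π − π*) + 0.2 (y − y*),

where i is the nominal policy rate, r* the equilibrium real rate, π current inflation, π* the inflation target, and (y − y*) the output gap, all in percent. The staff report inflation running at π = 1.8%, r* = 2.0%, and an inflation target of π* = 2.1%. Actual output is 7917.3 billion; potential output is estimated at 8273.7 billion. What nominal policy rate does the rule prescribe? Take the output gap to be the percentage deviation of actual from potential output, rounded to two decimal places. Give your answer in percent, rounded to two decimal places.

2.59%

Output gap = 100 × (7917.3 − 8273.7) / 8273.7 = -4.31%.
i = 2.00 + 2.10 + 2.15 × (1.80 − 2.10) + 0.2 × (-4.31)
   = 2.00 + 2.1 − 0.645 − 0.862 = 2.59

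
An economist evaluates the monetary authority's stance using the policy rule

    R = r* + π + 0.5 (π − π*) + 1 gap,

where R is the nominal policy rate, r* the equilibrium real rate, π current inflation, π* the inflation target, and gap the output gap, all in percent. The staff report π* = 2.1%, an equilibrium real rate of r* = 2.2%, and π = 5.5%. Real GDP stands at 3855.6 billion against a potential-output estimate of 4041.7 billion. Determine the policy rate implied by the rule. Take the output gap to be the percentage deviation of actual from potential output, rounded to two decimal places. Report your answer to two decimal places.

4.80%

Output gap = 100 × (3855.6 − 4041.7) / 4041.7 = -4.60%.
R = 2.20 + 5.50 + 0.5 × (5.50 − 2.10) + 1 × (-4.60)
   = 2.20 + 5.5 + 1.7 − 4.6 = 4.80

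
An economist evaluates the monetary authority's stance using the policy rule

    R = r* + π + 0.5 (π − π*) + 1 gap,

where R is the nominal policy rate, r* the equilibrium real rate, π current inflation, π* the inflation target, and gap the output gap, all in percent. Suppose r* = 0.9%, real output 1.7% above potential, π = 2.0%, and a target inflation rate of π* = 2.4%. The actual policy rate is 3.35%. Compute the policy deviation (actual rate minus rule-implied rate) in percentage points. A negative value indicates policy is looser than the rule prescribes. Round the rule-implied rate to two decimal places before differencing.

-1.05 pp

Output 1.7% above potential → gap = 1.7.
R = 0.9 + 2.0 + 0.5 × (2.0 − 2.4) + 1 × 1.7
   = 0.9 + 2 − 0.2 + 1.7 = 4.40
Deviation = 3.35 − 4.40 = -1.05 pp.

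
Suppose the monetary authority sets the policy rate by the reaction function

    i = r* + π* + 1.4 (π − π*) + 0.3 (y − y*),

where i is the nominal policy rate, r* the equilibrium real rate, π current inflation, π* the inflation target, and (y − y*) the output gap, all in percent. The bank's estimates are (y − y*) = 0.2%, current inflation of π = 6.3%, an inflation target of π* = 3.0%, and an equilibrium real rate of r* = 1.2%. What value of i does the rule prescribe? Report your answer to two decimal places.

i = 1.2 + 3.0 + 1.4 × (6.3 − 3.0) + 0.3 × 0.2
   = 1.2 + 3 + 4.62 + 0.06 = 8.88

8.88%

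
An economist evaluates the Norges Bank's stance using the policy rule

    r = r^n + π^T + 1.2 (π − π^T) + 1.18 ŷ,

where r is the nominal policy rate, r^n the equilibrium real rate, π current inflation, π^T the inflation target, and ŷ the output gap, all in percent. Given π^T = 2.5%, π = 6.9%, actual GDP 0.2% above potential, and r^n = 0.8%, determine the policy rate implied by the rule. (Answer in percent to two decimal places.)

8.82%

Output 0.2% above potential → ŷ = 0.2.
r = 0.8 + 2.5 + 1.2 × (6.9 − 2.5) + 1.18 × 0.2
   = 0.8 + 2.5 + 5.28 + 0.236 = 8.82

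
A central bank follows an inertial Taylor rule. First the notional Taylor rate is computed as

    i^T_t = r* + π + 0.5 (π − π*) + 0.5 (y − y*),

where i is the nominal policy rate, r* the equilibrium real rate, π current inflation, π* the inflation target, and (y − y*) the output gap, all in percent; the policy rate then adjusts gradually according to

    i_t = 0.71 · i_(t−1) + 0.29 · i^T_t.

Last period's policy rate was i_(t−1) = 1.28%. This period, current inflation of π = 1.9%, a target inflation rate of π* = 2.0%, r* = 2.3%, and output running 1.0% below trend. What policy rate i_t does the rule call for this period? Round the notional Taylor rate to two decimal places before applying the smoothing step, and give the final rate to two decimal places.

Output 1.0% below potential → (y − y*) = -1.0.
i^T_t = 2.3 + 1.9 + 0.5 × (1.9 − 2.0) + 0.5 × (-1.0)
   = 2.3 + 1.9 − 0.05 − 0.5 = 3.65
i_t = 0.71 × 1.28 + 0.29 × 3.65 = 0.9088 + 1.0585 = 1.97

1.97%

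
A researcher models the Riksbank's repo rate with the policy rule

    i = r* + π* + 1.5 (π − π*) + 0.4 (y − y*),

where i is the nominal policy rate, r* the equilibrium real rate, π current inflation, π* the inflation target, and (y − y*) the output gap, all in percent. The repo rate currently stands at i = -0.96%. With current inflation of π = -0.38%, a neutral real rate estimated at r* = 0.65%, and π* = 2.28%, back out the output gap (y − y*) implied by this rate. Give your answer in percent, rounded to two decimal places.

0.4 (y − y*) = -0.96 − 0.65 − 2.28 − 1.5 × ((-0.38) − 2.28) = 0.1
(y − y*) = 0.1 / 0.4 = 0.25

0.25%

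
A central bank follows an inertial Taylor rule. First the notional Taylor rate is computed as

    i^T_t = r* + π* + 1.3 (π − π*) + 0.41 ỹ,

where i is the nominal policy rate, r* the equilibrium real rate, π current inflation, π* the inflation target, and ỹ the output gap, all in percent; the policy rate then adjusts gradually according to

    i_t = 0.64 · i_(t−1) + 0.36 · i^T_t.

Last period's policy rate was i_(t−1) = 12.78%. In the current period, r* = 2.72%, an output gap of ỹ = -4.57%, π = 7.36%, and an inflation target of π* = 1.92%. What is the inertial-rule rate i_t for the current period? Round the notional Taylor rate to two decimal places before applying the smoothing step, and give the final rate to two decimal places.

i^T_t = 2.72 + 1.92 + 1.3 × (7.36 − 1.92) + 0.41 × (-4.57)
   = 2.72 + 1.92 + 7.072 − 1.8737 = 9.84
i_t = 0.64 × 12.78 + 0.36 × 9.84 = 8.1792 + 3.5424 = 11.72

11.72%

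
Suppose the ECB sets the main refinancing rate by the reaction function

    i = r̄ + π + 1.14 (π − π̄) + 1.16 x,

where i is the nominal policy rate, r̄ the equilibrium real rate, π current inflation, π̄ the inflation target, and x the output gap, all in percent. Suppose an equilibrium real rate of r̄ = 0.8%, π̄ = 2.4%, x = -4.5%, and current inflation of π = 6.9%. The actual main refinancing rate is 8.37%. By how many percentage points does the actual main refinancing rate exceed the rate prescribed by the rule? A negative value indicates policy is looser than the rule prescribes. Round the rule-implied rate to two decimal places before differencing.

0.76 pp

i = 0.8 + 6.9 + 1.14 × (6.9 − 2.4) + 1.16 × (-4.5)
   = 0.8 + 6.9 + 5.13 − 5.22 = 7.61
Deviation = 8.37 − 7.61 = 0.76 pp.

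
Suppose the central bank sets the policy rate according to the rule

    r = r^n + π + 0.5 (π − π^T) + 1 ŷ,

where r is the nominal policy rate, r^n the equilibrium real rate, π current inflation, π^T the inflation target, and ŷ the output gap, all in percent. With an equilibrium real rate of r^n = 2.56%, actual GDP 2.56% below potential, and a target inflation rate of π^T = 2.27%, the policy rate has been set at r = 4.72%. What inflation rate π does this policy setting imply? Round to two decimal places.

3.90%

Output 2.56% below potential → ŷ = -2.56.
Collecting π: r = r^n + (1 + 0.5) π − 0.5 π^T + 1 ŷ
1.5 π = 4.72 − 2.56 + 0.5 × 2.27 − 1 × (-2.56) = 5.855
π = 5.855 / 1.5 = 3.90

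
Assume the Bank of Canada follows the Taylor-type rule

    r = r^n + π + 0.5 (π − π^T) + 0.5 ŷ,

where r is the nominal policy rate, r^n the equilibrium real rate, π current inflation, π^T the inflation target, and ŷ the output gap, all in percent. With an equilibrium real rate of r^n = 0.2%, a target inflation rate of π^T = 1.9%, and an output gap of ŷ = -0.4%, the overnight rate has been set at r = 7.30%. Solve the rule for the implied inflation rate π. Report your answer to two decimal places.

Collecting π: r = r^n + (1 + 0.5) π − 0.5 π^T + 0.5 ŷ
1.5 π = 7.30 − 0.2 + 0.5 × 1.9 − 0.5 × (-0.4) = 8.25
π = 8.25 / 1.5 = 5.50

5.50%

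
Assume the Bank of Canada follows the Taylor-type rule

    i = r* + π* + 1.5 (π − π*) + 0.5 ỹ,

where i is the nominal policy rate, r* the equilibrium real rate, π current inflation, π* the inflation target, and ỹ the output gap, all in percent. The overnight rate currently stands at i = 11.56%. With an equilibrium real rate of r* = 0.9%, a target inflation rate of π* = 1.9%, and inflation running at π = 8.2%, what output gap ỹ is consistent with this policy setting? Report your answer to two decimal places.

-1.38%

0.5 ỹ = 11.56 − 0.9 − 1.9 − 1.5 × (8.2 − 1.9) = -0.69
ỹ = -0.69 / 0.5 = -1.38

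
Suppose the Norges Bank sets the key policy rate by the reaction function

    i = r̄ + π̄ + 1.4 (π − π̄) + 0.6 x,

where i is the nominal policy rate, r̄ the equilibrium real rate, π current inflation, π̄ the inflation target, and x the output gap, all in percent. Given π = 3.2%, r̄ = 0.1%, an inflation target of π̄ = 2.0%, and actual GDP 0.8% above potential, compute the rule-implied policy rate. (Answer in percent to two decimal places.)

Output 0.8% above potential → x = 0.8.
i = 0.1 + 2.0 + 1.4 × (3.2 − 2.0) + 0.6 × 0.8
   = 0.1 + 2 + 1.68 + 0.48 = 4.26

4.26%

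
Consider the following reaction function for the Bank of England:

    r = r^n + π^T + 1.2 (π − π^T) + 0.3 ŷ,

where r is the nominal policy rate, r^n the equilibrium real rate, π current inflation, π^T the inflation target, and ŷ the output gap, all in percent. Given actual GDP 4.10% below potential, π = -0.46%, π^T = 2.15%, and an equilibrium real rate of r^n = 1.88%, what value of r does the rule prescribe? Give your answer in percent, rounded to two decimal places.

-0.33%

Output 4.10% below potential → ŷ = -4.10.
r = 1.88 + 2.15 + 1.2 × (-0.46 − 2.15) + 0.3 × (-4.10)
   = 1.88 + 2.15 − 3.132 − 1.23 = -0.33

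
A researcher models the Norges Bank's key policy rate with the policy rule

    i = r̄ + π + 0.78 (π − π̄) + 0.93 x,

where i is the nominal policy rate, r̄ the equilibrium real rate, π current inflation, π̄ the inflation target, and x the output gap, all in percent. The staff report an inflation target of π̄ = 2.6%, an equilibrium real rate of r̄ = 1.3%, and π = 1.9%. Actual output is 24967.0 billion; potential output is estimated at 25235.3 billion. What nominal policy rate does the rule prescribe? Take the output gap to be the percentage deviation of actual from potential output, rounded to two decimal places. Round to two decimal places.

Output gap = 100 × (24967.0 − 25235.3) / 25235.3 = -1.06%.
i = 1.30 + 1.90 + 0.78 × (1.90 − 2.60) + 0.93 × (-1.06)
   = 1.30 + 1.9 − 0.546 − 0.9858 = 1.67

1.67%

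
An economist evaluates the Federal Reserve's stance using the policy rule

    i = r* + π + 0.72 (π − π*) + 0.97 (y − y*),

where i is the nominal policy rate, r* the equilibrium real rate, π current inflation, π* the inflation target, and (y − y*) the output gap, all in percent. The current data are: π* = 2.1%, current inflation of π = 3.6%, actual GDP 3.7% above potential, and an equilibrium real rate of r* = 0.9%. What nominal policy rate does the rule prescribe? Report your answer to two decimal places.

9.17%

Output 3.7% above potential → (y − y*) = 3.7.
i = 0.9 + 3.6 + 0.72 × (3.6 − 2.1) + 0.97 × 3.7
   = 0.9 + 3.6 + 1.08 + 3.589 = 9.17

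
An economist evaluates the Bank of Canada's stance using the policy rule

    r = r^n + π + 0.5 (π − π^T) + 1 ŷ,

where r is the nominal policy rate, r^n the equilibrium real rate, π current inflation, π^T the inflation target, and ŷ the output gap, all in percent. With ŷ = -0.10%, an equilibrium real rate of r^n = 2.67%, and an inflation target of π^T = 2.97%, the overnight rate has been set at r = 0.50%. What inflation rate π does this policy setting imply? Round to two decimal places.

-0.39%

Collecting π: r = r^n + (1 + 0.5) π − 0.5 π^T + 1 ŷ
1.5 π = 0.50 − 2.67 + 0.5 × 2.97 − 1 × (-0.10) = -0.585
π = -0.585 / 1.5 = -0.39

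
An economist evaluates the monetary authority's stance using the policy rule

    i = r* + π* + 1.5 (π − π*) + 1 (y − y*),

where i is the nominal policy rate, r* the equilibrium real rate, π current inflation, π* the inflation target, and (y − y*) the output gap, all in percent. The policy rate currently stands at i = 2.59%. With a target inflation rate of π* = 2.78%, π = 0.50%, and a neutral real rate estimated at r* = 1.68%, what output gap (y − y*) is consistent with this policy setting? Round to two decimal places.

1 (y − y*) = 2.59 − 1.68 − 2.78 − 1.5 × (0.50 − 2.78) = 1.55
(y − y*) = 1.55 / 1 = 1.55

1.55%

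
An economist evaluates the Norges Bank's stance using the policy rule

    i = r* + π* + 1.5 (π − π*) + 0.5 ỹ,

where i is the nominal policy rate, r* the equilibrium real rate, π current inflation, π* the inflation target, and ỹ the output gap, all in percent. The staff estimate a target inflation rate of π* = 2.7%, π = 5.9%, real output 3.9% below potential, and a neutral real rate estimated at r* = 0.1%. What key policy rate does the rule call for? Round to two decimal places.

5.65%

Output 3.9% below potential → ỹ = -3.9.
i = 0.1 + 2.7 + 1.5 × (5.9 − 2.7) + 0.5 × (-3.9)
   = 0.1 + 2.7 + 4.8 − 1.95 = 5.65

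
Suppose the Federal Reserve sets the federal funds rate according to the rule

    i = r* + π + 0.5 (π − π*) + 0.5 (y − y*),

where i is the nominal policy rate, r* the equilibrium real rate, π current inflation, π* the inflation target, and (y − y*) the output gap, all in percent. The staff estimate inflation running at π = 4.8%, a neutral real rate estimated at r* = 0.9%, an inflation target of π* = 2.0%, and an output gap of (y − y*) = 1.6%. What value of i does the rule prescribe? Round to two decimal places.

7.90%

i = 0.9 + 4.8 + 0.5 × (4.8 − 2.0) + 0.5 × 1.6
   = 0.9 + 4.8 + 1.4 + 0.8 = 7.90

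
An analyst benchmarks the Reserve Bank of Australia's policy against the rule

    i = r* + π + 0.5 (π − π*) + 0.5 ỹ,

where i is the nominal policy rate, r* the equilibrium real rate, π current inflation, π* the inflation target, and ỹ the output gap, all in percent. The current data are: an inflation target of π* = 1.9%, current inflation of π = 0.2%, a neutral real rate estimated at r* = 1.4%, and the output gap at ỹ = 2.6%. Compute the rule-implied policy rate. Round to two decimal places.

2.05%

i = 1.4 + 0.2 + 0.5 × (0.2 − 1.9) + 0.5 × 2.6
   = 1.4 + 0.2 − 0.85 + 1.3 = 2.05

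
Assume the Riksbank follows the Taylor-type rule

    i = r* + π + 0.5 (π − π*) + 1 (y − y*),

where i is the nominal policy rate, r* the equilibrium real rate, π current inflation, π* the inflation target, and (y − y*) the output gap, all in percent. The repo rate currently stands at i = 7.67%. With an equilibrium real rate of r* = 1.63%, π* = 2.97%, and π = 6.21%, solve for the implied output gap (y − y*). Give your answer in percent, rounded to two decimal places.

-1.79%

1 (y − y*) = 7.67 − 1.63 − 6.21 − 0.5 × (6.21 − 2.97) = -1.79
(y − y*) = -1.79 / 1 = -1.79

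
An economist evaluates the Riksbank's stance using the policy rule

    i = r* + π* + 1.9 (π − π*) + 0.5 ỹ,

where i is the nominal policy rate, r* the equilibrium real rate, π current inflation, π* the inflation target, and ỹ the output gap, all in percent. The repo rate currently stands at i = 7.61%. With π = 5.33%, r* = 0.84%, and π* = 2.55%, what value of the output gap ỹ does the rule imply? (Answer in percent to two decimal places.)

-2.12%

0.5 ỹ = 7.61 − 0.84 − 2.55 − 1.9 × (5.33 − 2.55) = -1.062
ỹ = -1.062 / 0.5 = -2.12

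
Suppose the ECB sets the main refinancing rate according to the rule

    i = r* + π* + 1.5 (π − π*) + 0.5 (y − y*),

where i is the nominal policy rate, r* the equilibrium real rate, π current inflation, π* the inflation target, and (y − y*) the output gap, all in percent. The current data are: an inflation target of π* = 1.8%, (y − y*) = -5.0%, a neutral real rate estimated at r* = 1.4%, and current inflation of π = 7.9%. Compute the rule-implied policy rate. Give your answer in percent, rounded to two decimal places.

9.85%

i = 1.4 + 1.8 + 1.5 × (7.9 − 1.8) + 0.5 × (-5.0)
   = 1.4 + 1.8 + 9.15 − 2.5 = 9.85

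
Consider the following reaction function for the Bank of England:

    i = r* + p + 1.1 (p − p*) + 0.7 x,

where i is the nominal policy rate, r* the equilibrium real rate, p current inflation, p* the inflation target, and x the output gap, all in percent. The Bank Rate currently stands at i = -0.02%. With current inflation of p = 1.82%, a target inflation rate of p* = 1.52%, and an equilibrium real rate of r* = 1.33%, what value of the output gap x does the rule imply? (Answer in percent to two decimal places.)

-5.00%

0.7 x = -0.02 − 1.33 − 1.82 − 1.1 × (1.82 − 1.52) = -3.5
x = -3.5 / 0.7 = -5.00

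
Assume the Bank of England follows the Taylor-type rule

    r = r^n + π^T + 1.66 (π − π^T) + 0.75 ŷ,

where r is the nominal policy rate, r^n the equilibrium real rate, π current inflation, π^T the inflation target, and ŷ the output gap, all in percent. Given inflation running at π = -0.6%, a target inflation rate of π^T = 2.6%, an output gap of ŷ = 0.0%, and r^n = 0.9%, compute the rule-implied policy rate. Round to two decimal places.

r = 0.9 + 2.6 + 1.66 × (-0.6 − 2.6) + 0.75 × 0.0
   = 0.9 + 2.6 − 5.312 + 0 = -1.81

-1.81%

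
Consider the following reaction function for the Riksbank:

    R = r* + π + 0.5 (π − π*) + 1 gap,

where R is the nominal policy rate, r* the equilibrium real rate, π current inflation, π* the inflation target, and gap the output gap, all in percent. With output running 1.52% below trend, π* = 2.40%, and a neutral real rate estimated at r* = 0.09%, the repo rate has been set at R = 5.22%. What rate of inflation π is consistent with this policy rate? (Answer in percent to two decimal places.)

Output 1.52% below potential → gap = -1.52.
Collecting π: R = r* + (1 + 0.5) π − 0.5 π* + 1 gap
1.5 π = 5.22 − 0.09 + 0.5 × 2.40 − 1 × (-1.52) = 7.85
π = 7.85 / 1.5 = 5.23

5.23%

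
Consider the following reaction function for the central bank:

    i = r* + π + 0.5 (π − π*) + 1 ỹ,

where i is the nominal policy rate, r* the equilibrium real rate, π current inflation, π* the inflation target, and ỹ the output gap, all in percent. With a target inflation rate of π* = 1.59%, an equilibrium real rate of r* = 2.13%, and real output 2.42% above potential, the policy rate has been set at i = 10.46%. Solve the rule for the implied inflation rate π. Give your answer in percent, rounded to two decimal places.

Output 2.42% above potential → ỹ = 2.42.
Collecting π: i = r* + (1 + 0.5) π − 0.5 π* + 1 ỹ
1.5 π = 10.46 − 2.13 + 0.5 × 1.59 − 1 × 2.42 = 6.705
π = 6.705 / 1.5 = 4.47

4.47%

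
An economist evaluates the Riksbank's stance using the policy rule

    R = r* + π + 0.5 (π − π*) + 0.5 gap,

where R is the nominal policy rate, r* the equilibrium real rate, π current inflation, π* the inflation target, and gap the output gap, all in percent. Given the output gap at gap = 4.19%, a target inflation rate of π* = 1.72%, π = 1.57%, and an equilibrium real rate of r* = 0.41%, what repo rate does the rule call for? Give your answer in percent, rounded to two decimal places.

4.00%

R = 0.41 + 1.57 + 0.5 × (1.57 − 1.72) + 0.5 × 4.19
   = 0.41 + 1.57 − 0.075 + 2.095 = 4.00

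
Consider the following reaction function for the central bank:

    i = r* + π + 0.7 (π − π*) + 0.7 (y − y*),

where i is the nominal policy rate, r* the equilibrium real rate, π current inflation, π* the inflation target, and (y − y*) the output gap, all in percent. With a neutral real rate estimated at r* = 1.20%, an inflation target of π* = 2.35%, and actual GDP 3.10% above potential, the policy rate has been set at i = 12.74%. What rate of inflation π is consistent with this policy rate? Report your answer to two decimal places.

6.48%

Output 3.10% above potential → (y − y*) = 3.10.
Collecting π: i = r* + (1 + 0.7) π − 0.7 π* + 0.7 (y − y*)
1.7 π = 12.74 − 1.20 + 0.7 × 2.35 − 0.7 × 3.10 = 11.015
π = 11.015 / 1.7 = 6.48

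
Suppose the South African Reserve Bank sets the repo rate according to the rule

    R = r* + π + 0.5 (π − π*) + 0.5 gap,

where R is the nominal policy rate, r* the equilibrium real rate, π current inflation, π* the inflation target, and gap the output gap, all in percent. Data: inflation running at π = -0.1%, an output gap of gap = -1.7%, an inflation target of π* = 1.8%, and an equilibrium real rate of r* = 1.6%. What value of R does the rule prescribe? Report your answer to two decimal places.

-0.30%

R = 1.6 + (-0.1) + 0.5 × (-0.1 − 1.8) + 0.5 × (-1.7)
   = 1.6 − 0.1 − 0.95 − 0.85 = -0.30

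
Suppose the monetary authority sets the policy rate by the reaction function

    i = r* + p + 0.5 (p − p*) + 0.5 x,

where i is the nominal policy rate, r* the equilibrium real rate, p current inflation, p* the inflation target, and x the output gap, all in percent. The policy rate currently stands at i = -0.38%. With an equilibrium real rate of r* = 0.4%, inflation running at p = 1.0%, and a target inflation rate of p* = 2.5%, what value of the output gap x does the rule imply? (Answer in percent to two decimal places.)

0.5 x = -0.38 − 0.4 − 1.0 − 0.5 × (1.0 − 2.5) = -1.03
x = -1.03 / 0.5 = -2.06

-2.06%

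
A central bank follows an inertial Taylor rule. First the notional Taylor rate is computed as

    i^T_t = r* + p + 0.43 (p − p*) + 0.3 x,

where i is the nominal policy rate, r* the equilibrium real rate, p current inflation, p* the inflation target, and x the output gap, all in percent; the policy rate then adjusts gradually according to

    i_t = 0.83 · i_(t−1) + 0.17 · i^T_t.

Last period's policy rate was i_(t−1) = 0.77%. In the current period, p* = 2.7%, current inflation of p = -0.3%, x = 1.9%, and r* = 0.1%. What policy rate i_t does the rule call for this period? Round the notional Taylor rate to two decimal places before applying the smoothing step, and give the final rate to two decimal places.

i^T_t = 0.1 + (-0.3) + 0.43 × (-0.3 − 2.7) + 0.3 × 1.9
   = 0.1 − 0.3 − 1.29 + 0.57 = -0.92
i_t = 0.83 × 0.77 + 0.17 × (-0.92) = 0.6391 − 0.1564 = 0.48

0.48%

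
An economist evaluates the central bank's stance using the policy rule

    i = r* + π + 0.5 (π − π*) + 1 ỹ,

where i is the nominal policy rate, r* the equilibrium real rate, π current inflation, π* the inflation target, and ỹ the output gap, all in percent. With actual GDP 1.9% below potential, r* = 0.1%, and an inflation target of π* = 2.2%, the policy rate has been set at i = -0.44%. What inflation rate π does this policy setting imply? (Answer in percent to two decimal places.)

1.64%

Output 1.9% below potential → ỹ = -1.9.
Collecting π: i = r* + (1 + 0.5) π − 0.5 π* + 1 ỹ
1.5 π = -0.44 − 0.1 + 0.5 × 2.2 − 1 × (-1.9) = 2.46
π = 2.46 / 1.5 = 1.64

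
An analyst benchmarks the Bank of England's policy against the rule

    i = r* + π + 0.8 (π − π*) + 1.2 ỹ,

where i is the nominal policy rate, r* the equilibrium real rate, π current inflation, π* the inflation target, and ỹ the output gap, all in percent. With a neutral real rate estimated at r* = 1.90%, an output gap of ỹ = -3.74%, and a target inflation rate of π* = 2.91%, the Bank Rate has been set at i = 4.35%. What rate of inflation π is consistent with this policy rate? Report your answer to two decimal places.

5.15%

Collecting π: i = r* + (1 + 0.8) π − 0.8 π* + 1.2 ỹ
1.8 π = 4.35 − 1.90 + 0.8 × 2.91 − 1.2 × (-3.74) = 9.266
π = 9.266 / 1.8 = 5.15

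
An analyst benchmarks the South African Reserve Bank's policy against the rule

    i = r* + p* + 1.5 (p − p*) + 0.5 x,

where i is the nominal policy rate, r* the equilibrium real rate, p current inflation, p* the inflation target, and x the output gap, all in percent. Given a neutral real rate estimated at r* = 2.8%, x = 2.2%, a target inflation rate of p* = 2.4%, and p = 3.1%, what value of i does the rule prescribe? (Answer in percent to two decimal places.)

i = 2.8 + 2.4 + 1.5 × (3.1 − 2.4) + 0.5 × 2.2
   = 2.8 + 2.4 + 1.05 + 1.1 = 7.35

7.35%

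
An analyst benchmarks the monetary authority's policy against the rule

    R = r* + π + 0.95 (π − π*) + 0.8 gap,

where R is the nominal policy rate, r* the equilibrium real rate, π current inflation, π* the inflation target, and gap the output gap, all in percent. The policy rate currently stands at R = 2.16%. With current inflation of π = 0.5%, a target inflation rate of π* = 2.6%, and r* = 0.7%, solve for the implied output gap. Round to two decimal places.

0.8 gap = 2.16 − 0.7 − 0.5 − 0.95 × (0.5 − 2.6) = 2.955
gap = 2.955 / 0.8 = 3.69

3.69%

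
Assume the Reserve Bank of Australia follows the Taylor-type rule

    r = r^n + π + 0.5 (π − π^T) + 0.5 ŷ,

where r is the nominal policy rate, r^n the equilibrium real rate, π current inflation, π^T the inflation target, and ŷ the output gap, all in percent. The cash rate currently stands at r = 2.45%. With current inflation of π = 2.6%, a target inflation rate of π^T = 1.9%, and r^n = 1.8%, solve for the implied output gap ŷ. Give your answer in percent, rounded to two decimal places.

0.5 ŷ = 2.45 − 1.8 − 2.6 − 0.5 × (2.6 − 1.9) = -2.3
ŷ = -2.3 / 0.5 = -4.60

-4.60%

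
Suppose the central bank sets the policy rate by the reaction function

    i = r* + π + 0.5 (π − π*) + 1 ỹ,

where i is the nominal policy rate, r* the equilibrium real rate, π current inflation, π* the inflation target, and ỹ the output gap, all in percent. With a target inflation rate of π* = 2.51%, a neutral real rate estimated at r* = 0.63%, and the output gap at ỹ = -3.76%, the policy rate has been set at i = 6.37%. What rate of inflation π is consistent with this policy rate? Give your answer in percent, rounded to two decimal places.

7.17%

Collecting π: i = r* + (1 + 0.5) π − 0.5 π* + 1 ỹ
1.5 π = 6.37 − 0.63 + 0.5 × 2.51 − 1 × (-3.76) = 10.755
π = 10.755 / 1.5 = 7.17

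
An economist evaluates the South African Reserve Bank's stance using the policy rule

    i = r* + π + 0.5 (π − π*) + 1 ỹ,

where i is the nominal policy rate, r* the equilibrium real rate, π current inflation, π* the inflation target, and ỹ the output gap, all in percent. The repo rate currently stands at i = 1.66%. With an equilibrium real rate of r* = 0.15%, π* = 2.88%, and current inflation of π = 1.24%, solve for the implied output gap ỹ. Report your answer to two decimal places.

1.09%

1 ỹ = 1.66 − 0.15 − 1.24 − 0.5 × (1.24 − 2.88) = 1.09
ỹ = 1.09 / 1 = 1.09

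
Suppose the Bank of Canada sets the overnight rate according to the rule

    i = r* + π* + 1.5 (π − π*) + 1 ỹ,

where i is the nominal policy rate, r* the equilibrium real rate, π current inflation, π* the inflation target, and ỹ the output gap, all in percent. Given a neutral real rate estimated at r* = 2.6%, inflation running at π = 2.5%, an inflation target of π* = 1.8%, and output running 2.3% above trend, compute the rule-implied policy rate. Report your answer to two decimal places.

Output 2.3% above potential → ỹ = 2.3.
i = 2.6 + 1.8 + 1.5 × (2.5 − 1.8) + 1 × 2.3
   = 2.6 + 1.8 + 1.05 + 2.3 = 7.75

7.75%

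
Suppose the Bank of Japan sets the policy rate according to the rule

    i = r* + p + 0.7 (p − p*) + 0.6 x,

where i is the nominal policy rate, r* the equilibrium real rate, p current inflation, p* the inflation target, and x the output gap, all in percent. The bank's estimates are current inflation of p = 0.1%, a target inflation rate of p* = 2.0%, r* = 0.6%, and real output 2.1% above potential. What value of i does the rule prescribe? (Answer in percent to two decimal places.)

0.63%

Output 2.1% above potential → x = 2.1.
i = 0.6 + 0.1 + 0.7 × (0.1 − 2.0) + 0.6 × 2.1
   = 0.6 + 0.1 − 1.33 + 1.26 = 0.63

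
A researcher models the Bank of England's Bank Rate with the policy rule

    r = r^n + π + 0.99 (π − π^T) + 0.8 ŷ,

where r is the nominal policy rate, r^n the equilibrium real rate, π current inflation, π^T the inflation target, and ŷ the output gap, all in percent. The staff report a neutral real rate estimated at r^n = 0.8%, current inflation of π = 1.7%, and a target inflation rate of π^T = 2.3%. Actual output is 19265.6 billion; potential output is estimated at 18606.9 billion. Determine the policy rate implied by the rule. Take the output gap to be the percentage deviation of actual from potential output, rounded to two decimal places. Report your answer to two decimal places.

4.74%

Output gap = 100 × (19265.6 − 18606.9) / 18606.9 = 3.54%.
r = 0.80 + 1.70 + 0.99 × (1.70 − 2.30) + 0.8 × 3.54
   = 0.80 + 1.7 − 0.594 + 2.832 = 4.74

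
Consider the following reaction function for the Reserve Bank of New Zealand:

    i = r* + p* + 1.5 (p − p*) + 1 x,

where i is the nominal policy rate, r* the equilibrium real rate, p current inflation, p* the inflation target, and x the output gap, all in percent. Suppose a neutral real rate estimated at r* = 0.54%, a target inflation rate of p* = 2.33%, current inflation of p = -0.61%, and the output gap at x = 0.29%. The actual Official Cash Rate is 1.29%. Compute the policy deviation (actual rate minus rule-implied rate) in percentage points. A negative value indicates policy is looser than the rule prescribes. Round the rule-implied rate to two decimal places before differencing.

i = 0.54 + 2.33 + 1.5 × (-0.61 − 2.33) + 1 × 0.29
   = 0.54 + 2.33 − 4.41 + 0.29 = -1.25
Deviation = 1.29 − (-1.25) = 2.54 pp.

2.54 pp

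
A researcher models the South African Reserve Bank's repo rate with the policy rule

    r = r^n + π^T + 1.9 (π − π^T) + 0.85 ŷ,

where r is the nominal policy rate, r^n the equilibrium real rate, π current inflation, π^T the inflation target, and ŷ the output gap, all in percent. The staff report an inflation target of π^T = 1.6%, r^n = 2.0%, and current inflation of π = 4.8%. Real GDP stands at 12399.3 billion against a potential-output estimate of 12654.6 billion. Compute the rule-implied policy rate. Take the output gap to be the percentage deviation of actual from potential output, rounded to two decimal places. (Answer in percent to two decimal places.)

Output gap = 100 × (12399.3 − 12654.6) / 12654.6 = -2.02%.
r = 2.00 + 1.60 + 1.9 × (4.80 − 1.60) + 0.85 × (-2.02)
   = 2.00 + 1.6 + 6.08 − 1.717 = 7.96

7.96%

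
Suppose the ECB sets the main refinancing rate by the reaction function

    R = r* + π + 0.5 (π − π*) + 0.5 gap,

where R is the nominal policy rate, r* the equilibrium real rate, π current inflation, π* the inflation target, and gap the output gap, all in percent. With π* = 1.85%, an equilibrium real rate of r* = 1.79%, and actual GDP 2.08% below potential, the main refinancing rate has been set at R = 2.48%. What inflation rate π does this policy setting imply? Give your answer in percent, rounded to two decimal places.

1.77%

Output 2.08% below potential → gap = -2.08.
Collecting π: R = r* + (1 + 0.5) π − 0.5 π* + 0.5 gap
1.5 π = 2.48 − 1.79 + 0.5 × 1.85 − 0.5 × (-2.08) = 2.655
π = 2.655 / 1.5 = 1.77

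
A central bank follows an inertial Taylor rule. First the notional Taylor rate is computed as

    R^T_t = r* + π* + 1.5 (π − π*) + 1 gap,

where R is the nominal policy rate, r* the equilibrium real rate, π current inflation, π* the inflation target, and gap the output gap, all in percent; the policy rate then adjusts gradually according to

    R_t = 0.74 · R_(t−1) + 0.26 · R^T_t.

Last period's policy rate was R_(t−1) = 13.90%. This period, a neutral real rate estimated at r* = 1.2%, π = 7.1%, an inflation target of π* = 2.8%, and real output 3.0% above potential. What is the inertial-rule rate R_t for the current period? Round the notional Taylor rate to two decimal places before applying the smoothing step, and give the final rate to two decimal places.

13.78%

Output 3.0% above potential → gap = 3.0.
R^T_t = 1.2 + 2.8 + 1.5 × (7.1 − 2.8) + 1 × 3.0
   = 1.2 + 2.8 + 6.45 + 3 = 13.45
R_t = 0.74 × 13.90 + 0.26 × 13.45 = 10.286 + 3.497 = 13.78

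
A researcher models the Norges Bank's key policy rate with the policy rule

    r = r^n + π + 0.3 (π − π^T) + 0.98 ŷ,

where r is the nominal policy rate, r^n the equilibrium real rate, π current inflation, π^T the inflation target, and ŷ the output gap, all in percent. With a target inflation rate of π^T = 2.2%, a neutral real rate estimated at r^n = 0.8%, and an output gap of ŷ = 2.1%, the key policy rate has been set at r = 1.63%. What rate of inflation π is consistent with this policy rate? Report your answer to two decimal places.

Collecting π: r = r^n + (1 + 0.3) π − 0.3 π^T + 0.98 ŷ
1.3 π = 1.63 − 0.8 + 0.3 × 2.2 − 0.98 × 2.1 = -0.568
π = -0.568 / 1.3 = -0.44

-0.44%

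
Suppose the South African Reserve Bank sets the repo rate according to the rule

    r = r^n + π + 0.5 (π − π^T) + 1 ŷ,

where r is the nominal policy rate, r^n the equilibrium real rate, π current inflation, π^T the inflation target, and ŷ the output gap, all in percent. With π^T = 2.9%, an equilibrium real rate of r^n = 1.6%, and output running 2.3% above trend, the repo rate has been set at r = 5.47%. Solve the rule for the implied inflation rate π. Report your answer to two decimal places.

Output 2.3% above potential → ŷ = 2.3.
Collecting π: r = r^n + (1 + 0.5) π − 0.5 π^T + 1 ŷ
1.5 π = 5.47 − 1.6 + 0.5 × 2.9 − 1 × 2.3 = 3.02
π = 3.02 / 1.5 = 2.01

2.01%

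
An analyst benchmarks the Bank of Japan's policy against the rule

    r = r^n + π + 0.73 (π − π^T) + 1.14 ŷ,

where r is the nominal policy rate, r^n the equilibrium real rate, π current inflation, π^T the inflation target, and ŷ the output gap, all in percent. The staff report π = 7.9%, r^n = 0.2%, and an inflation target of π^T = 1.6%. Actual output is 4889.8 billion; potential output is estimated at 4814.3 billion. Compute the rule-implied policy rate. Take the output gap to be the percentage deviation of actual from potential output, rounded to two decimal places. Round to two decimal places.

Output gap = 100 × (4889.8 − 4814.3) / 4814.3 = 1.57%.
r = 0.20 + 7.90 + 0.73 × (7.90 − 1.60) + 1.14 × 1.57
   = 0.20 + 7.9 + 4.599 + 1.7898 = 14.49

14.49%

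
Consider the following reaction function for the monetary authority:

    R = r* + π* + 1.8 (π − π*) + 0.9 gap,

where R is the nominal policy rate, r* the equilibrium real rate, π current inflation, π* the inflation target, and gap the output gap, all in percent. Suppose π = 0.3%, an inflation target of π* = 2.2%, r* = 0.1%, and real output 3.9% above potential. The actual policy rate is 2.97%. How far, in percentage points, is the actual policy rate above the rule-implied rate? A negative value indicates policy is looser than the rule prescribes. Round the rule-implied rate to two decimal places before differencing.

Output 3.9% above potential → gap = 3.9.
R = 0.1 + 2.2 + 1.8 × (0.3 − 2.2) + 0.9 × 3.9
   = 0.1 + 2.2 − 3.42 + 3.51 = 2.39
Deviation = 2.97 − 2.39 = 0.58 pp.

0.58 pp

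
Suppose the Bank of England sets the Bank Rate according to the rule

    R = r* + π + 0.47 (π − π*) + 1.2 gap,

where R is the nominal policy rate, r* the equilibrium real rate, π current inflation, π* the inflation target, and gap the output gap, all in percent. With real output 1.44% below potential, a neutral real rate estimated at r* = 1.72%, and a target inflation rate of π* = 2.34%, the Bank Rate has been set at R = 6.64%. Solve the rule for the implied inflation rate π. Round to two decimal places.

Output 1.44% below potential → gap = -1.44.
Collecting π: R = r* + (1 + 0.47) π − 0.47 π* + 1.2 gap
1.47 π = 6.64 − 1.72 + 0.47 × 2.34 − 1.2 × (-1.44) = 7.7478
π = 7.7478 / 1.47 = 5.27

5.27%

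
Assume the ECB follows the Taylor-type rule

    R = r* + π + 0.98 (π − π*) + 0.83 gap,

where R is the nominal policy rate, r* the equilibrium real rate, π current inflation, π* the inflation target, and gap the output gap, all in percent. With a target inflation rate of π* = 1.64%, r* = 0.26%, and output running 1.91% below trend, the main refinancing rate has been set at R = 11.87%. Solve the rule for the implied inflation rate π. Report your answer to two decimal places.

7.48%

Output 1.91% below potential → gap = -1.91.
Collecting π: R = r* + (1 + 0.98) π − 0.98 π* + 0.83 gap
1.98 π = 11.87 − 0.26 + 0.98 × 1.64 − 0.83 × (-1.91) = 14.8025
π = 14.8025 / 1.98 = 7.48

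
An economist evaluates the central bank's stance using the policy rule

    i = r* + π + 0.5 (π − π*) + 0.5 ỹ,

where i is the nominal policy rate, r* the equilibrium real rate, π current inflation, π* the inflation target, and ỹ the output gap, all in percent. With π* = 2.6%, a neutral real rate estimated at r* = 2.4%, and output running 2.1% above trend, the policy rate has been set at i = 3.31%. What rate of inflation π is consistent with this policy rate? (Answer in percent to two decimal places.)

Output 2.1% above potential → ỹ = 2.1.
Collecting π: i = r* + (1 + 0.5) π − 0.5 π* + 0.5 ỹ
1.5 π = 3.31 − 2.4 + 0.5 × 2.6 − 0.5 × 2.1 = 1.16
π = 1.16 / 1.5 = 0.77

0.77%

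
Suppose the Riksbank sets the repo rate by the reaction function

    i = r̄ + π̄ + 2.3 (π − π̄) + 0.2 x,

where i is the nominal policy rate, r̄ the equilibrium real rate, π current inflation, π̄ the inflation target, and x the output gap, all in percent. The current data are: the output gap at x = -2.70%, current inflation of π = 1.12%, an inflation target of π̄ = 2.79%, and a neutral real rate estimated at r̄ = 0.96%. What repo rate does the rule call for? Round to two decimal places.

i = 0.96 + 2.79 + 2.3 × (1.12 − 2.79) + 0.2 × (-2.70)
   = 0.96 + 2.79 − 3.841 − 0.54 = -0.63

-0.63%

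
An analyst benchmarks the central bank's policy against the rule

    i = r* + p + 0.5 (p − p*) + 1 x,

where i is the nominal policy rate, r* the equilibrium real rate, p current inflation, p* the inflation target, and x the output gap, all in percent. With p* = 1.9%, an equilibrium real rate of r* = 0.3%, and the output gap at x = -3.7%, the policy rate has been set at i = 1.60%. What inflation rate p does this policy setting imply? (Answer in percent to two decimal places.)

3.97%

Collecting p: i = r* + (1 + 0.5) p − 0.5 p* + 1 x
1.5 p = 1.60 − 0.3 + 0.5 × 1.9 − 1 × (-3.7) = 5.95
p = 5.95 / 1.5 = 3.97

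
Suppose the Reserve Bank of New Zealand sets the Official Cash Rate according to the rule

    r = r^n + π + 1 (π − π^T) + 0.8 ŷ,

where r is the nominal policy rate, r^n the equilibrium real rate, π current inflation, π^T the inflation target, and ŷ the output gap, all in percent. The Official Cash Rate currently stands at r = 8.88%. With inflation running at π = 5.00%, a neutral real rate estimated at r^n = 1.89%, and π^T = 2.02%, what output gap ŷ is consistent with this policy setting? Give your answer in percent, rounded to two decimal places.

0.8 ŷ = 8.88 − 1.89 − 5.00 − 1 × (5.00 − 2.02) = -0.99
ŷ = -0.99 / 0.8 = -1.24

-1.24%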